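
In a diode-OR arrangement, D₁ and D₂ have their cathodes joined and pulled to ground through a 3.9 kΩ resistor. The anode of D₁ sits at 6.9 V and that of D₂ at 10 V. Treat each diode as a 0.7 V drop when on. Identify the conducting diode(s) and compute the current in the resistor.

Only D₂ conducts; I_R ≈ 2.4 mA

Assume both conduct. Then node N would need to be at both 6.9−0.7 = 6.2 V and 10−0.7 = 9.3 V, which is impossible.
Assume only D₂ conducts: V_N = 10 − 0.7 = 9.3 V, so I_R = 9.3/3.9 = 2.38 mA.
Check D₁: its anode-to-cathode voltage is 6.9 − 9.3 = -2.4 V < 0.7 V, so it is off. The assumption is consistent.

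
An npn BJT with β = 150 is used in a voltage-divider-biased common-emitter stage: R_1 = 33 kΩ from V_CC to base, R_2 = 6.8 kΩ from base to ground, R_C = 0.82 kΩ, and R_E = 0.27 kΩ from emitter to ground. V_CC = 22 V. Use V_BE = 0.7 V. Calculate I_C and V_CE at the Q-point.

Thevenize the base divider: V_Th = V_CC·R_2/(R_1+R_2) = 22×6.8/39.8 = 3.76 V, R_Th = R_1‖R_2 = 5.64 kΩ.
Base-emitter loop: V_Th = I_B·R_Th + V_BE + (β+1)I_B·R_E, so I_B = (3.76 − 0.7) / (5.64 + 151×0.27) = 0.0659 mA.
I_C = β·I_B = 150×0.0659 = 9.89 mA, and I_E = (β+1)I_B = 9.95 mA.
V_CE = V_CC − I_C·R_C − I_E·R_E = 22 − 9.89×0.82 − 9.95×0.27 = 11.2 V.
V_CE = 11.2 V > 0.2 V confirms active-region operation.

I_C ≈ 9.9 mA, V_CE ≈ 11 V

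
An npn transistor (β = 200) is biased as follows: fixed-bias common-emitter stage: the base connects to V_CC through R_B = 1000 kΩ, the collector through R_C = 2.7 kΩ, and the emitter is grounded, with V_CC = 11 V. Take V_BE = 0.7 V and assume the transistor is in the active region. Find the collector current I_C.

Base loop: V_CC = I_B·R_B + V_BE, so I_B = (11 − 0.7)/1000 kΩ = 0.0103 mA.
In the active region I_C = β·I_B = 200 × 0.0103 = 2.06 mA.
Collector loop: V_CE = V_CC − I_C·R_C = 11 − 2.06×2.7 = 5.44 V.
Since V_CE = 5.44 V > V_CE(sat) ≈ 0.2 V, the transistor is in the active region as assumed.

I_C ≈ 2.1 mA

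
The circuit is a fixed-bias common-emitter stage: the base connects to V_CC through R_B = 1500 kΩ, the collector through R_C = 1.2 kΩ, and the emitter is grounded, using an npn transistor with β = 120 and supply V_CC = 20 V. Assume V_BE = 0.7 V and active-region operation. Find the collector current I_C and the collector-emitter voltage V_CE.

I_C ≈ 1.5 mA, V_CE ≈ 18 V

Base loop: V_CC = I_B·R_B + V_BE, so I_B = (20 − 0.7)/1500 kΩ = 0.0129 mA.
In the active region I_C = β·I_B = 120 × 0.0129 = 1.54 mA.
Collector loop: V_CE = V_CC − I_C·R_C = 20 − 1.54×1.2 = 18.1 V.
Since V_CE = 18.1 V > V_CE(sat) ≈ 0.2 V, the transistor is in the active region as assumed.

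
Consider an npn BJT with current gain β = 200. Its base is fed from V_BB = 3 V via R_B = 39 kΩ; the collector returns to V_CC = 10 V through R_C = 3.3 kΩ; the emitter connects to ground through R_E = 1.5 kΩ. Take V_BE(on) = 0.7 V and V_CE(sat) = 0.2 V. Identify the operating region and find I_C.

Assume active. Base-emitter loop: I_B = (V_BB − V_BE)/(R_B + (β+1)R_E) = (3 − 0.7)/(39 + 201×1.5) = 0.00675 mA.
I_C = β·I_B = 200×0.00675 = 1.35 mA.
V_CE = V_CC − I_C·R_C − I_E·R_E = 10 − 1.35×3.3 − 1.36×1.5 = 3.51 V > V_CE(sat), so the active-region assumption holds.

active; I_C ≈ 1.4 mA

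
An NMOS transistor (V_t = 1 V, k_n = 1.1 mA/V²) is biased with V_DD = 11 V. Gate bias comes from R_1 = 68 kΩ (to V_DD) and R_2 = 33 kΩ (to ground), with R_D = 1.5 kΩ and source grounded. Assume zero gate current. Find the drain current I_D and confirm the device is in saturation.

V_G = V_DD·R_2/(R_1+R_2) = 11×33/101 = 3.59 V. With the source grounded, V_GS = V_G = 3.59 V.
Assume saturation: I_D = (k_n/2)(V_GS − V_t)² = (1.1/2)×(3.59 − 1)² = 0.55×2.59² = 3.7 mA.
V_DS = V_DD − I_D·R_D = 11 − 3.7×1.5 = 5.45 V.
Saturation requires V_DS ≥ V_GS − V_t = 2.59 V; 5.45 ≥ 2.59 ✓.

I_D ≈ 3.7 mA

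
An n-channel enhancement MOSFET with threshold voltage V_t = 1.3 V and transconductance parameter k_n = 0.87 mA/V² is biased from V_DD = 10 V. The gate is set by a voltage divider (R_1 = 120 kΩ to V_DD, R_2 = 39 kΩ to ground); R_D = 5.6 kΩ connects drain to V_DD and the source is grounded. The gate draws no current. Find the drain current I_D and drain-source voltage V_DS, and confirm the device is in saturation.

I_D ≈ 0.58 mA, V_DS ≈ 6.8 V

V_G = V_DD·R_2/(R_1+R_2) = 10×39/159 = 2.45 V. With the source grounded, V_GS = V_G = 2.45 V.
Assume saturation: I_D = (k_n/2)(V_GS − V_t)² = (0.87/2)×(2.45 − 1.3)² = 0.435×1.15² = 0.578 mA.
V_DS = V_DD − I_D·R_D = 10 − 0.578×5.6 = 6.76 V.
Saturation requires V_DS ≥ V_GS − V_t = 1.15 V; 6.76 ≥ 1.15 ✓.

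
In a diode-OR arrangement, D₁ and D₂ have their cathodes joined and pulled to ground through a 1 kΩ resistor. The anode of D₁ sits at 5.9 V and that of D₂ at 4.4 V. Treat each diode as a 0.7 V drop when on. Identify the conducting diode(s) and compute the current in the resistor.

Only D₁ conducts; I_R ≈ 5.2 mA

Assume both conduct. Then node N would need to be at both 5.9−0.7 = 5.2 V and 4.4−0.7 = 3.7 V, which is impossible.
Assume only D₁ conducts: V_N = 5.9 − 0.7 = 5.2 V, so I_R = 5.2/1 = 5.2 mA.
Check D₂: its anode-to-cathode voltage is 4.4 − 5.2 = -0.8 V < 0.7 V, so it is off. The assumption is consistent.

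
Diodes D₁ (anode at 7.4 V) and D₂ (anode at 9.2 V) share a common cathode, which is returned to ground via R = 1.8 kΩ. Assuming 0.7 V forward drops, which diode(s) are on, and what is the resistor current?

Only D₂ conducts; I_R ≈ 4.7 mA

Assume both conduct. Then node N would need to be at both 7.4−0.7 = 6.7 V and 9.2−0.7 = 8.5 V, which is impossible.
Assume only D₂ conducts: V_N = 9.2 − 0.7 = 8.5 V, so I_R = 8.5/1.8 = 4.72 mA.
Check D₁: its anode-to-cathode voltage is 7.4 − 8.5 = -1.1 V < 0.7 V, so it is off. The assumption is consistent.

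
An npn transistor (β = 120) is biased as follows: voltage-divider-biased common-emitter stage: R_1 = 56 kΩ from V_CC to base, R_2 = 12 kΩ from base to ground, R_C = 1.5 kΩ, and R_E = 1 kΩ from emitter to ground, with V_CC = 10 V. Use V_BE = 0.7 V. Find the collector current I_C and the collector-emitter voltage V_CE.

Thevenize the base divider: V_Th = V_CC·R_2/(R_1+R_2) = 10×12/68 = 1.76 V, R_Th = R_1‖R_2 = 9.88 kΩ.
Base-emitter loop: V_Th = I_B·R_Th + V_BE + (β+1)I_B·R_E, so I_B = (1.76 − 0.7) / (9.88 + 121×1) = 0.00813 mA.
I_C = β·I_B = 120×0.00813 = 0.976 mA, and I_E = (β+1)I_B = 0.984 mA.
V_CE = V_CC − I_C·R_C − I_E·R_E = 10 − 0.976×1.5 − 0.984×1 = 7.55 V.
V_CE = 7.55 V > 0.2 V confirms active-region operation.

I_C ≈ 0.98 mA, V_CE ≈ 7.6 V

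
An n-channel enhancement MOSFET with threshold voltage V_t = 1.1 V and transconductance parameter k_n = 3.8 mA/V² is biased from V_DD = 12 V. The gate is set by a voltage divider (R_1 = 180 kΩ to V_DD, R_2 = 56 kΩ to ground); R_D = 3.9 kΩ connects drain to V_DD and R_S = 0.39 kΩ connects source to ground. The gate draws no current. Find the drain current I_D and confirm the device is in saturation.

V_G = V_DD·R_2/(R_1+R_2) = 12×56/236 = 2.85 V.
Assume saturation: I_D = (k_n/2)(V_GS − V_t)² with V_GS = V_G − I_D·R_S = 2.85 − 0.39·I_D.
Substituting gives 0.289·I_D² − 3.59·I_D + 5.8 = 0, with roots I_D = 1.91 or 10.5 mA.
The root I_D = 10.5 mA gives V_GS = -1.25 V ≤ V_t, so take I_D = 1.91 mA.
Then V_GS = 2.1 V and V_DS = V_DD − I_D(R_D+R_S) = 12 − 1.91×4.29 = 3.81 V.
Saturation requires V_DS ≥ V_GS − V_t = 1 V; 3.81 ≥ 1 ✓.

I_D ≈ 1.9 mA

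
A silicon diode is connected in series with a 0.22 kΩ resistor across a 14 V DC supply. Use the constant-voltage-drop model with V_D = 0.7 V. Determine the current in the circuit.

I ≈ 60 mA

KVL around the loop: 14 = V_D + I·R = 0.7 + I × 0.22 kΩ.
So I = (14 − 0.7) / 0.22 kΩ = 13.3 / 0.22 = 60.5 mA.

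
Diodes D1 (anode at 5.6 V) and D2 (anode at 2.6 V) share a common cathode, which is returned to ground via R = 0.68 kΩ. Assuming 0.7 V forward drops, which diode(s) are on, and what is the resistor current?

Only D1 conducts; I_R ≈ 7.2 mA

Assume both conduct. Then node N would need to be at both 5.6−0.7 = 4.9 V and 2.6−0.7 = 1.9 V, which is impossible.
Assume only D1 conducts: V_N = 5.6 − 0.7 = 4.9 V, so I_R = 4.9/0.68 = 7.21 mA.
Check D2: its anode-to-cathode voltage is 2.6 − 4.9 = -2.3 V < 0.7 V, so it is off. The assumption is consistent.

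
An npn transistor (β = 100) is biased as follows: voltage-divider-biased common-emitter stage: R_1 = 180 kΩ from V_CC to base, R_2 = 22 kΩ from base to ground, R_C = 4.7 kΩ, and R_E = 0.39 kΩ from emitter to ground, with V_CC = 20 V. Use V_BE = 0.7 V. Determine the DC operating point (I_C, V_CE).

Thevenize the base divider: V_Th = V_CC·R_2/(R_1+R_2) = 20×22/202 = 2.18 V, R_Th = R_1‖R_2 = 19.6 kΩ.
Base-emitter loop: V_Th = I_B·R_Th + V_BE + (β+1)I_B·R_E, so I_B = (2.18 − 0.7) / (19.6 + 101×0.39) = 0.0251 mA.
I_C = β·I_B = 100×0.0251 = 2.51 mA, and I_E = (β+1)I_B = 2.53 mA.
V_CE = V_CC − I_C·R_C − I_E·R_E = 20 − 2.51×4.7 − 2.53×0.39 = 7.24 V.
V_CE = 7.24 V > 0.2 V confirms active-region operation.

I_C ≈ 2.5 mA, V_CE ≈ 7.2 V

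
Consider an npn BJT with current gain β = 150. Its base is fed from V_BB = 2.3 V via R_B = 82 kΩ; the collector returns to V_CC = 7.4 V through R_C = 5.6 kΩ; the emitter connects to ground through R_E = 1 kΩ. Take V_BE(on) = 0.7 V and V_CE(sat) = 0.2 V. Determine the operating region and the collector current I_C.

active; I_C ≈ 1 mA

Assume active. Base-emitter loop: I_B = (V_BB − V_BE)/(R_B + (β+1)R_E) = (2.3 − 0.7)/(82 + 151×1) = 0.00687 mA.
I_C = β·I_B = 150×0.00687 = 1.03 mA.
V_CE = V_CC − I_C·R_C − I_E·R_E = 7.4 − 1.03×5.6 − 1.04×1 = 0.595 V > V_CE(sat), so the active-region assumption holds.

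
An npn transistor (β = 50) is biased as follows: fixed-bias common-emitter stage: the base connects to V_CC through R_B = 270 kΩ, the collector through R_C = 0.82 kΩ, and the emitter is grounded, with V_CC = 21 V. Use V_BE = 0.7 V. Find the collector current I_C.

I_C ≈ 3.8 mA

Base loop: V_CC = I_B·R_B + V_BE, so I_B = (21 − 0.7)/270 kΩ = 0.0752 mA.
In the active region I_C = β·I_B = 50 × 0.0752 = 3.76 mA.
Collector loop: V_CE = V_CC − I_C·R_C = 21 − 3.76×0.82 = 17.9 V.
Since V_CE = 17.9 V > V_CE(sat) ≈ 0.2 V, the transistor is in the active region as assumed.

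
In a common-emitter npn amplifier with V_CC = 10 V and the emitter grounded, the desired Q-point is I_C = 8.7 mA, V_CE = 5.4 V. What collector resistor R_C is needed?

R_C ≈ 0.53 kΩ

Collector loop: V_CC = I_C·R_C + V_CE.
R_C = (V_CC − V_CE)/I_C = (10 − 5.4)/8.7 = 0.529 kΩ.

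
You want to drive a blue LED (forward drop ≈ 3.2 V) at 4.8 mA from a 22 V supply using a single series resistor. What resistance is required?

R ≈ 3.9 kΩ

The resistor drops V_S − V_D = 22 − 3.2 = 18.8 V at 4.8 mA.
R = 18.8 V / 4.8 mA = 3.92 kΩ.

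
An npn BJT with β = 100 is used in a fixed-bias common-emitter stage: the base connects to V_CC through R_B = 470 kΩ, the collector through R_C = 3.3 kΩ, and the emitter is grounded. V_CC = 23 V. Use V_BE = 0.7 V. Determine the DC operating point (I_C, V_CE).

Base loop: V_CC = I_B·R_B + V_BE, so I_B = (23 − 0.7)/470 kΩ = 0.0474 mA.
In the active region I_C = β·I_B = 100 × 0.0474 = 4.74 mA.
Collector loop: V_CE = V_CC − I_C·R_C = 23 − 4.74×3.3 = 7.34 V.
Since V_CE = 7.34 V > V_CE(sat) ≈ 0.2 V, the transistor is in the active region as assumed.

I_C ≈ 4.7 mA, V_CE ≈ 7.3 V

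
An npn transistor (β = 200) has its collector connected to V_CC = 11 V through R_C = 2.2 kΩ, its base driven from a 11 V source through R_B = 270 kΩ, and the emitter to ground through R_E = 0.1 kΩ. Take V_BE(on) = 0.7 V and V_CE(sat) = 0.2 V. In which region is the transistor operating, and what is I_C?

saturation; I_C ≈ 4.7 mA

Assume active: I_B = (11 − 0.7)/(270 + 201×0.1) = 0.0355 mA, I_C = β·I_B = 7.1 mA.
Then V_CE = 11 − 7.1×2.2 − 7.14×0.1 = -5.34 V < 0.2 V — the active assumption fails.
Re-solve with V_CE = 0.2 V. KCL at the emitter: V_E/R_E = (V_BB−0.7−V_E)/R_B + (V_CC−0.2−V_E)/R_C, giving V_E = 0.473 V.
I_C = (V_CC − 0.2 − V_E)/R_C = (10.8 − 0.473)/2.2 = 4.69 mA.
Check: I_B = (10.3 − 0.473)/270 = 0.0364 mA, and β·I_B = 7.28 mA > I_C, confirming saturation.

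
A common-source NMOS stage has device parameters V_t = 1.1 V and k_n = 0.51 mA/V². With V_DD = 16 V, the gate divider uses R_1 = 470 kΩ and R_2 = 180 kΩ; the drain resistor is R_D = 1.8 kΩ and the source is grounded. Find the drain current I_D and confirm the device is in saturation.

I_D ≈ 2.8 mA

V_G = V_DD·R_2/(R_1+R_2) = 16×180/650 = 4.43 V. With the source grounded, V_GS = V_G = 4.43 V.
Assume saturation: I_D = (k_n/2)(V_GS − V_t)² = (0.51/2)×(4.43 − 1.1)² = 0.255×3.33² = 2.83 mA.
V_DS = V_DD − I_D·R_D = 16 − 2.83×1.8 = 10.9 V.
Saturation requires V_DS ≥ V_GS − V_t = 3.33 V; 10.9 ≥ 3.33 ✓.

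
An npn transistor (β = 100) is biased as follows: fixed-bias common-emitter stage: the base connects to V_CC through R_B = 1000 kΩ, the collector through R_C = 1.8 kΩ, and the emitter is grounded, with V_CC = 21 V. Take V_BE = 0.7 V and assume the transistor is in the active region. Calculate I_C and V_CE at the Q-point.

Base loop: V_CC = I_B·R_B + V_BE, so I_B = (21 − 0.7)/1000 kΩ = 0.0203 mA.
In the active region I_C = β·I_B = 100 × 0.0203 = 2.03 mA.
Collector loop: V_CE = V_CC − I_C·R_C = 21 − 2.03×1.8 = 17.3 V.
Since V_CE = 17.3 V > V_CE(sat) ≈ 0.2 V, the transistor is in the active region as assumed.

I_C ≈ 2 mA, V_CE ≈ 17 V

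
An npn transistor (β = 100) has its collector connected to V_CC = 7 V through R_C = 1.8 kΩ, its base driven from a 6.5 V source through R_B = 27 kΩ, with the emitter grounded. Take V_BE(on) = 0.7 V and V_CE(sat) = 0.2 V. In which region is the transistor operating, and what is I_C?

Assume active: I_B = (6.5 − 0.7)/27 = 0.215 mA, giving I_C = β·I_B = 21.5 mA.
But then V_CE = 7 − 21.5×1.8 = -31.7 V < V_CE(sat) = 0.2 V — impossible in the active region.
So the transistor is saturated. With V_CE = 0.2 V, I_C = (V_CC − 0.2)/R_C = 6.8/1.8 = 3.78 mA.
Check: β·I_B = 21.5 mA > I_C = 3.78 mA, confirming saturation.

saturation; I_C ≈ 3.8 mA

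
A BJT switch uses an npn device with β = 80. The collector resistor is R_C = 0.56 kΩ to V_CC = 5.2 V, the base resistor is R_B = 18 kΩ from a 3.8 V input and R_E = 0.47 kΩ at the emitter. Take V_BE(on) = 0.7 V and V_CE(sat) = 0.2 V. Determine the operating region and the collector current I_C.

active; I_C ≈ 4.4 mA

Assume active. Base-emitter loop: I_B = (V_BB − V_BE)/(R_B + (β+1)R_E) = (3.8 − 0.7)/(18 + 81×0.47) = 0.0553 mA.
I_C = β·I_B = 80×0.0553 = 4.42 mA.
V_CE = V_CC − I_C·R_C − I_E·R_E = 5.2 − 4.42×0.56 − 4.48×0.47 = 0.618 V > V_CE(sat), so the active-region assumption holds.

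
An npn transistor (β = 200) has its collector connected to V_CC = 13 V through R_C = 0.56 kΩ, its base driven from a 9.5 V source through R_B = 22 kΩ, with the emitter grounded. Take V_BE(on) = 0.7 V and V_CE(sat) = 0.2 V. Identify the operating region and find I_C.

Assume active: I_B = (9.5 − 0.7)/22 = 0.4 mA, giving I_C = β·I_B = 80 mA.
But then V_CE = 13 − 80×0.56 = -31.8 V < V_CE(sat) = 0.2 V — impossible in the active region.
So the transistor is saturated. With V_CE = 0.2 V, I_C = (V_CC − 0.2)/R_C = 12.8/0.56 = 22.9 mA.
Check: β·I_B = 80 mA > I_C = 22.9 mA, confirming saturation.

saturation; I_C ≈ 23 mA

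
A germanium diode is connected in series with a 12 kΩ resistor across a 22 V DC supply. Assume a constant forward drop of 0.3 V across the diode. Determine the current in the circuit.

KVL around the loop: 22 = V_D + I·R = 0.3 + I × 12 kΩ.
So I = (22 − 0.3) / 12 kΩ = 21.7 / 12 = 1.81 mA.

I ≈ 1.8 mA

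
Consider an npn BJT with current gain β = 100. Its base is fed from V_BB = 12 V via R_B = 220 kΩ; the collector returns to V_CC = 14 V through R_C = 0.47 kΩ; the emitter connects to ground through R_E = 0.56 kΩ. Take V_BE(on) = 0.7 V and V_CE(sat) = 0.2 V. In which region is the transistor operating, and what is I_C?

Assume active. Base-emitter loop: I_B = (V_BB − V_BE)/(R_B + (β+1)R_E) = (12 − 0.7)/(220 + 101×0.56) = 0.0409 mA.
I_C = β·I_B = 100×0.0409 = 4.09 mA.
V_CE = V_CC − I_C·R_C − I_E·R_E = 14 − 4.09×0.47 − 4.13×0.56 = 9.77 V > V_CE(sat), so the active-region assumption holds.

active; I_C ≈ 4.1 mA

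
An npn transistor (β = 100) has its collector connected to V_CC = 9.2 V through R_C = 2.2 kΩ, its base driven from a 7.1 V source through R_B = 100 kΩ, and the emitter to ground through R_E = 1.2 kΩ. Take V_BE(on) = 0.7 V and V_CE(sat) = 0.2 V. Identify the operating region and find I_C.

saturation; I_C ≈ 2.6 mA

Assume active: I_B = (7.1 − 0.7)/(100 + 101×1.2) = 0.0289 mA, I_C = β·I_B = 2.89 mA.
Then V_CE = 9.2 − 2.89×2.2 − 2.92×1.2 = -0.672 V < 0.2 V — the active assumption fails.
Re-solve with V_CE = 0.2 V. KCL at the emitter: V_E/R_E = (V_BB−0.7−V_E)/R_B + (V_CC−0.2−V_E)/R_C, giving V_E = 3.2 V.
I_C = (V_CC − 0.2 − V_E)/R_C = (9 − 3.2)/2.2 = 2.64 mA.
Check: I_B = (6.4 − 3.2)/100 = 0.032 mA, and β·I_B = 3.2 mA > I_C, confirming saturation.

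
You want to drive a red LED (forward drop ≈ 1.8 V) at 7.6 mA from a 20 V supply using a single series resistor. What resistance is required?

R ≈ 2.4 kΩ

The resistor drops V_S − V_D = 20 − 1.8 = 18.2 V at 7.6 mA.
R = 18.2 V / 7.6 mA = 2.39 kΩ.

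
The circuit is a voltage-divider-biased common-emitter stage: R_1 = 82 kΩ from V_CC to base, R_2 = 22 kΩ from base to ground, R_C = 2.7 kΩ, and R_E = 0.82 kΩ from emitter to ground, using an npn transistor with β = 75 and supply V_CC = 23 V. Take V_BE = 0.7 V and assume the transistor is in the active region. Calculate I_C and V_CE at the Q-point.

I_C ≈ 3.9 mA, V_CE ≈ 9.2 V

Thevenize the base divider: V_Th = V_CC·R_2/(R_1+R_2) = 23×22/104 = 4.87 V, R_Th = R_1‖R_2 = 17.3 kΩ.
Base-emitter loop: V_Th = I_B·R_Th + V_BE + (β+1)I_B·R_E, so I_B = (4.87 − 0.7) / (17.3 + 76×0.82) = 0.0523 mA.
I_C = β·I_B = 75×0.0523 = 3.92 mA, and I_E = (β+1)I_B = 3.97 mA.
V_CE = V_CC − I_C·R_C − I_E·R_E = 23 − 3.92×2.7 − 3.97×0.82 = 9.15 V.
V_CE = 9.15 V > 0.2 V confirms active-region operation.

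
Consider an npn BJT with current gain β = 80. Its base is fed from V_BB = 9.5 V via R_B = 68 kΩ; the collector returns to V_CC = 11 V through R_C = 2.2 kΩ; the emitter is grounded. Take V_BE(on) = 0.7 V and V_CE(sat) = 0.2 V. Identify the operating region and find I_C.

Assume active: I_B = (9.5 − 0.7)/68 = 0.129 mA, giving I_C = β·I_B = 10.4 mA.
But then V_CE = 11 − 10.4×2.2 = -11.8 V < V_CE(sat) = 0.2 V — impossible in the active region.
So the transistor is saturated. With V_CE = 0.2 V, I_C = (V_CC − 0.2)/R_C = 10.8/2.2 = 4.91 mA.
Check: β·I_B = 10.4 mA > I_C = 4.91 mA, confirming saturation.

saturation; I_C ≈ 4.9 mA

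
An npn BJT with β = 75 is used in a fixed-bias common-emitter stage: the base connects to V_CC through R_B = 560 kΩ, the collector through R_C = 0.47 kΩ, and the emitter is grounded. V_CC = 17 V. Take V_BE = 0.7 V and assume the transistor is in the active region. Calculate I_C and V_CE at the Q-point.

Base loop: V_CC = I_B·R_B + V_BE, so I_B = (17 − 0.7)/560 kΩ = 0.0291 mA.
In the active region I_C = β·I_B = 75 × 0.0291 = 2.18 mA.
Collector loop: V_CE = V_CC − I_C·R_C = 17 − 2.18×0.47 = 16 V.
Since V_CE = 16 V > V_CE(sat) ≈ 0.2 V, the transistor is in the active region as assumed.

I_C ≈ 2.2 mA, V_CE ≈ 16 V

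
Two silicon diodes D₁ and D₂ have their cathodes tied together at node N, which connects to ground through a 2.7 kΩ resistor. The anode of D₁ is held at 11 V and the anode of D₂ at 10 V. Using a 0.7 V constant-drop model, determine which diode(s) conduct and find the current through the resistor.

Assume both conduct. Then node N would need to be at both 11−0.7 = 10.3 V and 10−0.7 = 9.3 V, which is impossible.
Assume only D₁ conducts: V_N = 11 − 0.7 = 10.3 V, so I_R = 10.3/2.7 = 3.81 mA.
Check D₂: its anode-to-cathode voltage is 10 − 10.3 = -0.3 V < 0.7 V, so it is off. The assumption is consistent.

Only D₁ conducts; I_R ≈ 3.8 mA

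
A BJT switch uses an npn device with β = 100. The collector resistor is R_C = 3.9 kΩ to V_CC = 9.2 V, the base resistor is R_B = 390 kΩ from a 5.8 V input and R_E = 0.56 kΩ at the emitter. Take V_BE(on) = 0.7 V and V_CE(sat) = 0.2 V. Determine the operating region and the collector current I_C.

active; I_C ≈ 1.1 mA

Assume active. Base-emitter loop: I_B = (V_BB − V_BE)/(R_B + (β+1)R_E) = (5.8 − 0.7)/(390 + 101×0.56) = 0.0114 mA.
I_C = β·I_B = 100×0.0114 = 1.14 mA.
V_CE = V_CC − I_C·R_C − I_E·R_E = 9.2 − 1.14×3.9 − 1.15×0.56 = 4.1 V > V_CE(sat), so the active-region assumption holds.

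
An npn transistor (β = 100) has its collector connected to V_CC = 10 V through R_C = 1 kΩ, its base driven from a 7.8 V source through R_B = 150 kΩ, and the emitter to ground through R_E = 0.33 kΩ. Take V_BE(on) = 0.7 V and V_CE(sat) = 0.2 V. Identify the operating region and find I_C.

active; I_C ≈ 3.9 mA

Assume active. Base-emitter loop: I_B = (V_BB − V_BE)/(R_B + (β+1)R_E) = (7.8 − 0.7)/(150 + 101×0.33) = 0.0387 mA.
I_C = β·I_B = 100×0.0387 = 3.87 mA.
V_CE = V_CC − I_C·R_C − I_E·R_E = 10 − 3.87×1 − 3.91×0.33 = 4.84 V > V_CE(sat), so the active-region assumption holds.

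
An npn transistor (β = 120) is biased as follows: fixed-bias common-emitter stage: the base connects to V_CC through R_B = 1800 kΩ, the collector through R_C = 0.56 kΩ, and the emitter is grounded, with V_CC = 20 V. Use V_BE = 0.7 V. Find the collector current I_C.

I_C ≈ 1.3 mA

Base loop: V_CC = I_B·R_B + V_BE, so I_B = (20 − 0.7)/1800 kΩ = 0.0107 mA.
In the active region I_C = β·I_B = 120 × 0.0107 = 1.29 mA.
Collector loop: V_CE = V_CC − I_C·R_C = 20 − 1.29×0.56 = 19.3 V.
Since V_CE = 19.3 V > V_CE(sat) ≈ 0.2 V, the transistor is in the active region as assumed.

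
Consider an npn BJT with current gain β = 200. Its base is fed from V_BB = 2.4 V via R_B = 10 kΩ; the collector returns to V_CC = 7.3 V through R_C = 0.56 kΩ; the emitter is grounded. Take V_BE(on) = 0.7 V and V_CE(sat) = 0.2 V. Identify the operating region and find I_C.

Assume active: I_B = (2.4 − 0.7)/10 = 0.17 mA, giving I_C = β·I_B = 34 mA.
But then V_CE = 7.3 − 34×0.56 = -11.7 V < V_CE(sat) = 0.2 V — impossible in the active region.
So the transistor is saturated. With V_CE = 0.2 V, I_C = (V_CC − 0.2)/R_C = 7.1/0.56 = 12.7 mA.
Check: β·I_B = 34 mA > I_C = 12.7 mA, confirming saturation.

saturation; I_C ≈ 13 mA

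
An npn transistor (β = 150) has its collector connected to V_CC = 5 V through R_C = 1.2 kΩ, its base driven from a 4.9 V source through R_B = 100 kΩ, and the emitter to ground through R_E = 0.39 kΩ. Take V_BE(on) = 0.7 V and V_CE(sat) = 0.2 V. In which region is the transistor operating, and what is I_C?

Assume active: I_B = (4.9 − 0.7)/(100 + 151×0.39) = 0.0264 mA, I_C = β·I_B = 3.97 mA.
Then V_CE = 5 − 3.97×1.2 − 3.99×0.39 = -1.31 V < 0.2 V — the active assumption fails.
Re-solve with V_CE = 0.2 V. KCL at the emitter: V_E/R_E = (V_BB−0.7−V_E)/R_B + (V_CC−0.2−V_E)/R_C, giving V_E = 1.19 V.
I_C = (V_CC − 0.2 − V_E)/R_C = (4.8 − 1.19)/1.2 = 3.01 mA.
Check: I_B = (4.2 − 1.19)/100 = 0.0301 mA, and β·I_B = 4.52 mA > I_C, confirming saturation.

saturation; I_C ≈ 3 mA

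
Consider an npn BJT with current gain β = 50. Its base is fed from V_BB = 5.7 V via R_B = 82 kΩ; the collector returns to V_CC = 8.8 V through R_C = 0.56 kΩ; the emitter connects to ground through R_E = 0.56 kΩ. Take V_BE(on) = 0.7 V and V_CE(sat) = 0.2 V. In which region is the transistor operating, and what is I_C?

active; I_C ≈ 2.3 mA

Assume active. Base-emitter loop: I_B = (V_BB − V_BE)/(R_B + (β+1)R_E) = (5.7 − 0.7)/(82 + 51×0.56) = 0.0452 mA.
I_C = β·I_B = 50×0.0452 = 2.26 mA.
V_CE = V_CC − I_C·R_C − I_E·R_E = 8.8 − 2.26×0.56 − 2.31×0.56 = 6.24 V > V_CE(sat), so the active-region assumption holds.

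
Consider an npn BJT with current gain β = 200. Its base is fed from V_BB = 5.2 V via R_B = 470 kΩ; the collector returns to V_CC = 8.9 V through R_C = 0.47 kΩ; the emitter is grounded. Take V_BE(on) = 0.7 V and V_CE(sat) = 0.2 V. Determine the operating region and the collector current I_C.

active; I_C ≈ 1.9 mA

Assume active. Base-emitter loop: I_B = (V_BB − V_BE)/R_B = (5.2 − 0.7)/470 = 0.00957 mA.
I_C = β·I_B = 200×0.00957 = 1.91 mA.
V_CE = V_CC − I_C·R_C = 8.9 − 1.91×0.47 = 8 V > V_CE(sat), so the active-region assumption holds.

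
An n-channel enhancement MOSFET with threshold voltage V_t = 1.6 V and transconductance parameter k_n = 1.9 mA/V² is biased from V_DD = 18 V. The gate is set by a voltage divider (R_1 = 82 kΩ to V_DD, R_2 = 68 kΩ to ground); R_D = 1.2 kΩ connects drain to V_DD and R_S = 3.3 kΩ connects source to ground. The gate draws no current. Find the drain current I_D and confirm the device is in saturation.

V_G = V_DD·R_2/(R_1+R_2) = 18×68/150 = 8.16 V.
Assume saturation: I_D = (k_n/2)(V_GS − V_t)² with V_GS = V_G − I_D·R_S = 8.16 − 3.3·I_D.
Substituting gives 10.3·I_D² − 42.1·I_D + 40.9 = 0, with roots I_D = 1.6 or 2.48 mA.
The root I_D = 2.48 mA gives V_GS = -0.0148 V ≤ V_t, so take I_D = 1.6 mA.
Then V_GS = 2.9 V and V_DS = V_DD − I_D(R_D+R_S) = 18 − 1.6×4.5 = 10.8 V.
Saturation requires V_DS ≥ V_GS − V_t = 1.3 V; 10.8 ≥ 1.3 ✓.

I_D ≈ 1.6 mA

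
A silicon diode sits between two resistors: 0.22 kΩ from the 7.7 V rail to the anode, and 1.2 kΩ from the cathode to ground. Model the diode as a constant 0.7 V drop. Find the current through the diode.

The two resistors are in series with the diode, so KVL gives 7.7 = I·0.22 + 0.7 + I·1.2.
I = (7.7 − 0.7) / (0.22 + 1.2) kΩ = 7 / 1.42 = 4.93 mA.

I ≈ 4.9 mA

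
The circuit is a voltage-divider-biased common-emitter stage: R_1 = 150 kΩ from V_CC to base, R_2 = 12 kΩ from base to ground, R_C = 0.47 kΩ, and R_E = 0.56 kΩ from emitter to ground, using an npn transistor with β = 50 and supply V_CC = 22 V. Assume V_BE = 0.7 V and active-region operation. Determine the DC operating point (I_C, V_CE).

I_C ≈ 1.2 mA, V_CE ≈ 21 V

Thevenize the base divider: V_Th = V_CC·R_2/(R_1+R_2) = 22×12/162 = 1.63 V, R_Th = R_1‖R_2 = 11.1 kΩ.
Base-emitter loop: V_Th = I_B·R_Th + V_BE + (β+1)I_B·R_E, so I_B = (1.63 − 0.7) / (11.1 + 51×0.56) = 0.0234 mA.
I_C = β·I_B = 50×0.0234 = 1.17 mA, and I_E = (β+1)I_B = 1.2 mA.
V_CE = V_CC − I_C·R_C − I_E·R_E = 22 − 1.17×0.47 − 1.2×0.56 = 20.8 V.
V_CE = 20.8 V > 0.2 V confirms active-region operation.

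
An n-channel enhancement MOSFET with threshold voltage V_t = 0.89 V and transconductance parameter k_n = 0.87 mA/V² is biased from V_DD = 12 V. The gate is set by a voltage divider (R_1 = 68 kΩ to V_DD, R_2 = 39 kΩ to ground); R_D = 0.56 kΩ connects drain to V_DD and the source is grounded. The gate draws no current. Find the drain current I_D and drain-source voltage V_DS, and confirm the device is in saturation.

I_D ≈ 5.3 mA, V_DS ≈ 9 V

V_G = V_DD·R_2/(R_1+R_2) = 12×39/107 = 4.37 V. With the source grounded, V_GS = V_G = 4.37 V.
Assume saturation: I_D = (k_n/2)(V_GS − V_t)² = (0.87/2)×(4.37 − 0.89)² = 0.435×3.48² = 5.28 mA.
V_DS = V_DD − I_D·R_D = 12 − 5.28×0.56 = 9.04 V.
Saturation requires V_DS ≥ V_GS − V_t = 3.48 V; 9.04 ≥ 3.48 ✓.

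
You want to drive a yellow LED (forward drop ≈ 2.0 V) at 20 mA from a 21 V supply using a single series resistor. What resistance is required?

The resistor drops V_S − V_D = 21 − 2.0 = 19 V at 20 mA.
R = 19 V / 20 mA = 0.95 kΩ.

R ≈ 0.95 kΩ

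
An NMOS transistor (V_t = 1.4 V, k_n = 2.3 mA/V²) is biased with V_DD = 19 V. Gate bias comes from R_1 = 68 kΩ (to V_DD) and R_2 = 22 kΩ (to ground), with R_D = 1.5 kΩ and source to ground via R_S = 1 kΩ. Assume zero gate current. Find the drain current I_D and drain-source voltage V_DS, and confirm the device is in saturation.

I_D ≈ 1.9 mA, V_DS ≈ 14 V

V_G = V_DD·R_2/(R_1+R_2) = 19×22/90 = 4.64 V.
Assume saturation: I_D = (k_n/2)(V_GS − V_t)² with V_GS = V_G − I_D·R_S = 4.64 − 1·I_D.
Substituting gives 1.15·I_D² − 8.46·I_D + 12.1 = 0, with roots I_D = 1.94 or 5.41 mA.
The root I_D = 5.41 mA gives V_GS = -0.77 V ≤ V_t, so take I_D = 1.94 mA.
Then V_GS = 2.7 V and V_DS = V_DD − I_D(R_D+R_S) = 19 − 1.94×2.5 = 14.1 V.
Saturation requires V_DS ≥ V_GS − V_t = 1.3 V; 14.1 ≥ 1.3 ✓.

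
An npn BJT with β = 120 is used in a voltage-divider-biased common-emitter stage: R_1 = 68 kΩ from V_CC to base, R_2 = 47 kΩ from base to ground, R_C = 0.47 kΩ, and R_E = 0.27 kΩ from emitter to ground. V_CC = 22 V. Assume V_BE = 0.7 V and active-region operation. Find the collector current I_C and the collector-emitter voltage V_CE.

I_C ≈ 16 mA, V_CE ≈ 9.8 V

Thevenize the base divider: V_Th = V_CC·R_2/(R_1+R_2) = 22×47/115 = 8.99 V, R_Th = R_1‖R_2 = 27.8 kΩ.
Base-emitter loop: V_Th = I_B·R_Th + V_BE + (β+1)I_B·R_E, so I_B = (8.99 − 0.7) / (27.8 + 121×0.27) = 0.137 mA.
I_C = β·I_B = 120×0.137 = 16.5 mA, and I_E = (β+1)I_B = 16.6 mA.
V_CE = V_CC − I_C·R_C − I_E·R_E = 22 − 16.5×0.47 − 16.6×0.27 = 9.79 V.
V_CE = 9.79 V > 0.2 V confirms active-region operation.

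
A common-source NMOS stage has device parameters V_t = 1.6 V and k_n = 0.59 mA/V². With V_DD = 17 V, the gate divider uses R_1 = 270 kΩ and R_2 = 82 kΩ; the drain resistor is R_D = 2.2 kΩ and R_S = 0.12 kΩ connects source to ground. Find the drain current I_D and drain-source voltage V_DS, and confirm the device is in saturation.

I_D ≈ 1.4 mA, V_DS ≈ 14 V

V_G = V_DD·R_2/(R_1+R_2) = 17×82/352 = 3.96 V.
Assume saturation: I_D = (k_n/2)(V_GS − V_t)² with V_GS = V_G − I_D·R_S = 3.96 − 0.12·I_D.
Substituting gives 0.00425·I_D² − 1.17·I_D + 1.64 = 0, with roots I_D = 1.42 or 273 mA.
The root I_D = 273 mA gives V_GS = -28.8 V ≤ V_t, so take I_D = 1.42 mA.
Then V_GS = 3.79 V and V_DS = V_DD − I_D(R_D+R_S) = 17 − 1.42×2.32 = 13.7 V.
Saturation requires V_DS ≥ V_GS − V_t = 2.19 V; 13.7 ≥ 2.19 ✓.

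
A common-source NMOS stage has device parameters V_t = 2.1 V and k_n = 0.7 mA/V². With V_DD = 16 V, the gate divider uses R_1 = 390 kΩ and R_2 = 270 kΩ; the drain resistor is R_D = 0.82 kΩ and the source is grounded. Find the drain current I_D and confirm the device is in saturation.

I_D ≈ 6.9 mA

V_G = V_DD·R_2/(R_1+R_2) = 16×270/660 = 6.55 V. With the source grounded, V_GS = V_G = 6.55 V.
Assume saturation: I_D = (k_n/2)(V_GS − V_t)² = (0.7/2)×(6.55 − 2.1)² = 0.35×4.45² = 6.92 mA.
V_DS = V_DD − I_D·R_D = 16 − 6.92×0.82 = 10.3 V.
Saturation requires V_DS ≥ V_GS − V_t = 4.45 V; 10.3 ≥ 4.45 ✓.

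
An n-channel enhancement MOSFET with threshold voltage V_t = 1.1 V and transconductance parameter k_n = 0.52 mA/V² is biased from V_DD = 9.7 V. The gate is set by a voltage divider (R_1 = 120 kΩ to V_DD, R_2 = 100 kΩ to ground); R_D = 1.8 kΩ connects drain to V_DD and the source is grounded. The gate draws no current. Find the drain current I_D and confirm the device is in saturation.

I_D ≈ 2.8 mA

V_G = V_DD·R_2/(R_1+R_2) = 9.7×100/220 = 4.41 V. With the source grounded, V_GS = V_G = 4.41 V.
Assume saturation: I_D = (k_n/2)(V_GS − V_t)² = (0.52/2)×(4.41 − 1.1)² = 0.26×3.31² = 2.85 mA.
V_DS = V_DD − I_D·R_D = 9.7 − 2.85×1.8 = 4.58 V.
Saturation requires V_DS ≥ V_GS − V_t = 3.31 V; 4.58 ≥ 3.31 ✓.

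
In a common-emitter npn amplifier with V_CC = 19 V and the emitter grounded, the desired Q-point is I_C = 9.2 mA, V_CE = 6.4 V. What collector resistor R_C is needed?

Collector loop: V_CC = I_C·R_C + V_CE.
R_C = (V_CC − V_CE)/I_C = (19 − 6.4)/9.2 = 1.37 kΩ.

R_C ≈ 1.4 kΩ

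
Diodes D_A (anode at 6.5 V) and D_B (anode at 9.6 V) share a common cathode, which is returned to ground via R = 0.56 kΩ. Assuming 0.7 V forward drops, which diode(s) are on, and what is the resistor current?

Only D_B conducts; I_R ≈ 16 mA

Assume both conduct. Then node N would need to be at both 6.5−0.7 = 5.8 V and 9.6−0.7 = 8.9 V, which is impossible.
Assume only D_B conducts: V_N = 9.6 − 0.7 = 8.9 V, so I_R = 8.9/0.56 = 15.9 mA.
Check D_A: its anode-to-cathode voltage is 6.5 − 8.9 = -2.4 V < 0.7 V, so it is off. The assumption is consistent.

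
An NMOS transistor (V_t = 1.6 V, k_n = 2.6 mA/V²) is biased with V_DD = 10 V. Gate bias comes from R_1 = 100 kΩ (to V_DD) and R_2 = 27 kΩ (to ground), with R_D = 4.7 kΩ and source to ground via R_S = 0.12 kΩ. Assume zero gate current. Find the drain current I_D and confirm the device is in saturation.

V_G = V_DD·R_2/(R_1+R_2) = 10×27/127 = 2.13 V.
Assume saturation: I_D = (k_n/2)(V_GS − V_t)² with V_GS = V_G − I_D·R_S = 2.13 − 0.12·I_D.
Substituting gives 0.0187·I_D² − 1.16·I_D + 0.36 = 0, with roots I_D = 0.311 or 61.9 mA.
The root I_D = 61.9 mA gives V_GS = -5.3 V ≤ V_t, so take I_D = 0.311 mA.
Then V_GS = 2.09 V and V_DS = V_DD − I_D(R_D+R_S) = 10 − 0.311×4.82 = 8.5 V.
Saturation requires V_DS ≥ V_GS − V_t = 0.489 V; 8.5 ≥ 0.489 ✓.

I_D ≈ 0.31 mA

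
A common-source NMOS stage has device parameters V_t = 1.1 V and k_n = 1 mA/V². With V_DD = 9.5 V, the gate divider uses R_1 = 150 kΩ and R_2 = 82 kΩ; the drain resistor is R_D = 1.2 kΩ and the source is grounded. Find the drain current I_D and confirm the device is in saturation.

V_G = V_DD·R_2/(R_1+R_2) = 9.5×82/232 = 3.36 V. With the source grounded, V_GS = V_G = 3.36 V.
Assume saturation: I_D = (k_n/2)(V_GS − V_t)² = (1/2)×(3.36 − 1.1)² = 0.5×2.26² = 2.55 mA.
V_DS = V_DD − I_D·R_D = 9.5 − 2.55×1.2 = 6.44 V.
Saturation requires V_DS ≥ V_GS − V_t = 2.26 V; 6.44 ≥ 2.26 ✓.

I_D ≈ 2.5 mA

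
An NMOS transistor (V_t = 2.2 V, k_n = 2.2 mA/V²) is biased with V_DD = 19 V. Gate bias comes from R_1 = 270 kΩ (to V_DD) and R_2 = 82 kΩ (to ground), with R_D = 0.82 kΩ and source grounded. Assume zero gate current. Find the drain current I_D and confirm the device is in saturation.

V_G = V_DD·R_2/(R_1+R_2) = 19×82/352 = 4.43 V. With the source grounded, V_GS = V_G = 4.43 V.
Assume saturation: I_D = (k_n/2)(V_GS − V_t)² = (2.2/2)×(4.43 − 2.2)² = 1.1×2.23² = 5.45 mA.
V_DS = V_DD − I_D·R_D = 19 − 5.45×0.82 = 14.5 V.
Saturation requires V_DS ≥ V_GS − V_t = 2.23 V; 14.5 ≥ 2.23 ✓.

I_D ≈ 5.5 mA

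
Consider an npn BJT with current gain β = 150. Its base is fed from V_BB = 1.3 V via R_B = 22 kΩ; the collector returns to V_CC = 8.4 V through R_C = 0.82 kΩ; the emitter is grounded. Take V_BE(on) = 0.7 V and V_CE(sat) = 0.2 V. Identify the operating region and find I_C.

Assume active. Base-emitter loop: I_B = (V_BB − V_BE)/R_B = (1.3 − 0.7)/22 = 0.0273 mA.
I_C = β·I_B = 150×0.0273 = 4.09 mA.
V_CE = V_CC − I_C·R_C = 8.4 − 4.09×0.82 = 5.05 V > V_CE(sat), so the active-region assumption holds.

active; I_C ≈ 4.1 mA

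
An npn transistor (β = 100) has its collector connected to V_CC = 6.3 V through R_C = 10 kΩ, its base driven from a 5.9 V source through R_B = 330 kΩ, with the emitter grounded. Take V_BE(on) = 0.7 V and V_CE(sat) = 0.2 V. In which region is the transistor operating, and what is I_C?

saturation; I_C ≈ 0.61 mA

Assume active: I_B = (5.9 − 0.7)/330 = 0.0158 mA, giving I_C = β·I_B = 1.58 mA.
But then V_CE = 6.3 − 1.58×10 = -9.46 V < V_CE(sat) = 0.2 V — impossible in the active region.
So the transistor is saturated. With V_CE = 0.2 V, I_C = (V_CC − 0.2)/R_C = 6.1/10 = 0.61 mA.
Check: β·I_B = 1.58 mA > I_C = 0.61 mA, confirming saturation.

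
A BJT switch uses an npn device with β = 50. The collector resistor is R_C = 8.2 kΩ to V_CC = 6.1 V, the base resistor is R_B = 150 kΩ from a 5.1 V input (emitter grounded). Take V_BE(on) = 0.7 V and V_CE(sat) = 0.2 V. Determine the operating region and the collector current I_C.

saturation; I_C ≈ 0.72 mA

Assume active: I_B = (5.1 − 0.7)/150 = 0.0293 mA, giving I_C = β·I_B = 1.47 mA.
But then V_CE = 6.1 − 1.47×8.2 = -5.93 V < V_CE(sat) = 0.2 V — impossible in the active region.
So the transistor is saturated. With V_CE = 0.2 V, I_C = (V_CC − 0.2)/R_C = 5.9/8.2 = 0.72 mA.
Check: β·I_B = 1.47 mA > I_C = 0.72 mA, confirming saturation.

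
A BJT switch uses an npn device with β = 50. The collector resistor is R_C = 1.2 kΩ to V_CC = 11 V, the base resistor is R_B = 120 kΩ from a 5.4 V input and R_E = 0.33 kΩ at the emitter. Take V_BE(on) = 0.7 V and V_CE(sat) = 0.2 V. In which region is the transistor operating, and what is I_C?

Assume active. Base-emitter loop: I_B = (V_BB − V_BE)/(R_B + (β+1)R_E) = (5.4 − 0.7)/(120 + 51×0.33) = 0.0343 mA.
I_C = β·I_B = 50×0.0343 = 1.72 mA.
V_CE = V_CC − I_C·R_C − I_E·R_E = 11 − 1.72×1.2 − 1.75×0.33 = 8.36 V > V_CE(sat), so the active-region assumption holds.

active; I_C ≈ 1.7 mA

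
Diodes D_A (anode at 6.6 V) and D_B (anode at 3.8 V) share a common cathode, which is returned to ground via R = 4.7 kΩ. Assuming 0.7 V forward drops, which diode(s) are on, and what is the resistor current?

Assume both conduct. Then node N would need to be at both 6.6−0.7 = 5.9 V and 3.8−0.7 = 3.1 V, which is impossible.
Assume only D_A conducts: V_N = 6.6 − 0.7 = 5.9 V, so I_R = 5.9/4.7 = 1.26 mA.
Check D_B: its anode-to-cathode voltage is 3.8 − 5.9 = -2.1 V < 0.7 V, so it is off. The assumption is consistent.

Only D_A conducts; I_R ≈ 1.3 mA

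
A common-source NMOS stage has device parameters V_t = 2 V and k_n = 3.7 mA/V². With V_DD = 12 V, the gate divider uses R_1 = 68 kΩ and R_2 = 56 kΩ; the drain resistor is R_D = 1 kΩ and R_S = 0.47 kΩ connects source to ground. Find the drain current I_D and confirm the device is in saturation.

I_D ≈ 4.1 mA

V_G = V_DD·R_2/(R_1+R_2) = 12×56/124 = 5.42 V.
Assume saturation: I_D = (k_n/2)(V_GS − V_t)² with V_GS = V_G − I_D·R_S = 5.42 − 0.47·I_D.
Substituting gives 0.409·I_D² − 6.95·I_D + 21.6 = 0, with roots I_D = 4.11 or 12.9 mA.
The root I_D = 12.9 mA gives V_GS = -0.64 V ≤ V_t, so take I_D = 4.11 mA.
Then V_GS = 3.49 V and V_DS = V_DD − I_D(R_D+R_S) = 12 − 4.11×1.47 = 5.96 V.
Saturation requires V_DS ≥ V_GS − V_t = 1.49 V; 5.96 ≥ 1.49 ✓.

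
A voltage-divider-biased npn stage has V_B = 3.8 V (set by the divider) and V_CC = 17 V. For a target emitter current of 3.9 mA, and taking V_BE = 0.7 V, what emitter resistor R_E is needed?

V_E = V_B − V_BE = 3.8 − 0.7 = 3.1 V.
R_E = V_E / I_E = 3.1 / 3.9 = 0.795 kΩ.

R_E ≈ 0.79 kΩ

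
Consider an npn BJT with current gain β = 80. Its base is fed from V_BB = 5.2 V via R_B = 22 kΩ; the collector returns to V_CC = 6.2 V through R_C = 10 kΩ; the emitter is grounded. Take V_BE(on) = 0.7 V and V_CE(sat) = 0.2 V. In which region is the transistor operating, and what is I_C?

Assume active: I_B = (5.2 − 0.7)/22 = 0.205 mA, giving I_C = β·I_B = 16.4 mA.
But then V_CE = 6.2 − 16.4×10 = -157 V < V_CE(sat) = 0.2 V — impossible in the active region.
So the transistor is saturated. With V_CE = 0.2 V, I_C = (V_CC − 0.2)/R_C = 6/10 = 0.6 mA.
Check: β·I_B = 16.4 mA > I_C = 0.6 mA, confirming saturation.

saturation; I_C ≈ 0.6 mA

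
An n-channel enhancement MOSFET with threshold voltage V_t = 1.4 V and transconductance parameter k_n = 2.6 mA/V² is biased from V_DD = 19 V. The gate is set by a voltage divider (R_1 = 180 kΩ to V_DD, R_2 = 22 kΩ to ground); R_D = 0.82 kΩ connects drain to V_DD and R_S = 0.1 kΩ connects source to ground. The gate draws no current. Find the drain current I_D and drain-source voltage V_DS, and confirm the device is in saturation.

I_D ≈ 0.5 mA, V_DS ≈ 19 V

V_G = V_DD·R_2/(R_1+R_2) = 19×22/202 = 2.07 V.
Assume saturation: I_D = (k_n/2)(V_GS − V_t)² with V_GS = V_G − I_D·R_S = 2.07 − 0.1·I_D.
Substituting gives 0.013·I_D² − 1.17·I_D + 0.582 = 0, with roots I_D = 0.499 or 89.8 mA.
The root I_D = 89.8 mA gives V_GS = -6.91 V ≤ V_t, so take I_D = 0.499 mA.
Then V_GS = 2.02 V and V_DS = V_DD − I_D(R_D+R_S) = 19 − 0.499×0.92 = 18.5 V.
Saturation requires V_DS ≥ V_GS − V_t = 0.619 V; 18.5 ≥ 0.619 ✓.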